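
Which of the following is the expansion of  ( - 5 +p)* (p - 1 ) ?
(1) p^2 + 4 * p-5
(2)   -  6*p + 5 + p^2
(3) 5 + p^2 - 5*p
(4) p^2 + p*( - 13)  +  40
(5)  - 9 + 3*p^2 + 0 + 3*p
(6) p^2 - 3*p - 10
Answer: 2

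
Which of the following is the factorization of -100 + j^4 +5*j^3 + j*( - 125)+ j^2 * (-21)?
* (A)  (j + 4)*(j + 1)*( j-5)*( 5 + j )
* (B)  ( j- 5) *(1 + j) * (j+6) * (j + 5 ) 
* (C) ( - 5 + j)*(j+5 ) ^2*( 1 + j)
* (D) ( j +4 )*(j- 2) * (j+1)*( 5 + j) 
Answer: A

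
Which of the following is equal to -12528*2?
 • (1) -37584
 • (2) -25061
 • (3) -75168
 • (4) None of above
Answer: 4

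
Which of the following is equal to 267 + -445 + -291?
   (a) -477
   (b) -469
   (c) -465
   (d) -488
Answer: b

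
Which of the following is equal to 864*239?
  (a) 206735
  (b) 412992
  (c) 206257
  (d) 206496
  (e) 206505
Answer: d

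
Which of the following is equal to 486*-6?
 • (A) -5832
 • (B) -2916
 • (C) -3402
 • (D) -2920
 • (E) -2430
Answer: B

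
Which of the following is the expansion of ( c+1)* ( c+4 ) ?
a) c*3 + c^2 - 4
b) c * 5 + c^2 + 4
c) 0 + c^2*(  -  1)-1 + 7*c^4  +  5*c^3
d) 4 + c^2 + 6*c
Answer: b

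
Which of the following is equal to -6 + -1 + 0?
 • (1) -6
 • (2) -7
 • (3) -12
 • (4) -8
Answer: 2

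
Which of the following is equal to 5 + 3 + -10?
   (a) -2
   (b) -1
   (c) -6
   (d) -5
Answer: a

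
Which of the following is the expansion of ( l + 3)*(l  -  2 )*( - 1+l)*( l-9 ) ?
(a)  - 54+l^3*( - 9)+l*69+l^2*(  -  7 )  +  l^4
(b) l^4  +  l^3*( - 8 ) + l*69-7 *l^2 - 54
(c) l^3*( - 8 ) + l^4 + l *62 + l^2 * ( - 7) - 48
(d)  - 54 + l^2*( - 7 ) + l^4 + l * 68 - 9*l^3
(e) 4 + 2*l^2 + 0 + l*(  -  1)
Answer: a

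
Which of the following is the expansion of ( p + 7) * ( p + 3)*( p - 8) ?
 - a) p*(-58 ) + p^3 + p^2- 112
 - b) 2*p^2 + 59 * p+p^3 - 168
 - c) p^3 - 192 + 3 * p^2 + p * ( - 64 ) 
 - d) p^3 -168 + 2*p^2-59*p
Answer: d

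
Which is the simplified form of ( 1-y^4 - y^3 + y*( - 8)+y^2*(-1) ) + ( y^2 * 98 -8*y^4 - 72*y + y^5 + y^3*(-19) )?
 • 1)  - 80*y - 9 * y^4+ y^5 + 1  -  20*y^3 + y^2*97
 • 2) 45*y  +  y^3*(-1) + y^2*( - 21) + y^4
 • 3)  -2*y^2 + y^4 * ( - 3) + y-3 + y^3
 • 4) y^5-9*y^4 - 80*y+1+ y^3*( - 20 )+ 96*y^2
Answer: 1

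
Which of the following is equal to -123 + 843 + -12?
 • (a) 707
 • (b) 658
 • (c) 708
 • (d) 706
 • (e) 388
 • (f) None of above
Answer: c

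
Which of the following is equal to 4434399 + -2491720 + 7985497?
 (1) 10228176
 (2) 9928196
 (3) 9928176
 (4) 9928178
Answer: 3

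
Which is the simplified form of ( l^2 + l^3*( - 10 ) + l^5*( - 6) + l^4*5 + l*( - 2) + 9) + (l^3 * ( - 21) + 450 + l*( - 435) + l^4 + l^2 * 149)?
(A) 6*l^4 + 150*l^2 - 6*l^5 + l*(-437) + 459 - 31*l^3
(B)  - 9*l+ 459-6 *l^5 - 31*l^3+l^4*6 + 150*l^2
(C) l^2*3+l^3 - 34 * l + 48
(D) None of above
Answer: A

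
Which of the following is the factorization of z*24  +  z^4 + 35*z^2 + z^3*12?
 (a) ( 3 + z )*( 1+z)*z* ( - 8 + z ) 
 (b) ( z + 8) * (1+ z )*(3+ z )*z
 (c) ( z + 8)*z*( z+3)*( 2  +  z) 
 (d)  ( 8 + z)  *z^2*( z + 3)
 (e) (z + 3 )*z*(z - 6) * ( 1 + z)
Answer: b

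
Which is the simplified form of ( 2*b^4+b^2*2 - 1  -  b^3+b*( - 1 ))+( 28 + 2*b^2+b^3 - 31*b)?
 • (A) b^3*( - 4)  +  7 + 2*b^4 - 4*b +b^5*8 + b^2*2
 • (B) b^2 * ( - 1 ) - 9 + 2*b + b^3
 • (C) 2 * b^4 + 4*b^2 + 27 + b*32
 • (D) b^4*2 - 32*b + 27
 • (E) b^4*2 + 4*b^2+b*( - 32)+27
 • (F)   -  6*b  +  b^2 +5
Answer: E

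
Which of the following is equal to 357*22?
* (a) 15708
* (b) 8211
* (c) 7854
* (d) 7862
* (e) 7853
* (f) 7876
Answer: c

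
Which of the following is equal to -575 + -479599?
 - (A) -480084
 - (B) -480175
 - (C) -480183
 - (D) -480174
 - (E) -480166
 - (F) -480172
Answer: D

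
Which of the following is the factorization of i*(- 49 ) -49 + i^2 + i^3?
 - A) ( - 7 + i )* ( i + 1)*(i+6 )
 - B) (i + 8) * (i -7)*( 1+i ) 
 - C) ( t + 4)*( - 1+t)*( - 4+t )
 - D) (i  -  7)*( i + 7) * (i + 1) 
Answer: D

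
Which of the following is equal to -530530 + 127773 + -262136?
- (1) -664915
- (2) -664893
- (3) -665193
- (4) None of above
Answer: 2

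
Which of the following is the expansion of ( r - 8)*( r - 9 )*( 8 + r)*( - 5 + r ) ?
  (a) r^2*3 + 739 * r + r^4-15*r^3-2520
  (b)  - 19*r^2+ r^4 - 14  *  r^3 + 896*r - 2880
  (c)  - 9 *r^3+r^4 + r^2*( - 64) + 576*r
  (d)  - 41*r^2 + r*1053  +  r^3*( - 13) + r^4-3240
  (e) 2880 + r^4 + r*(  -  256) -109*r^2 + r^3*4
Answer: b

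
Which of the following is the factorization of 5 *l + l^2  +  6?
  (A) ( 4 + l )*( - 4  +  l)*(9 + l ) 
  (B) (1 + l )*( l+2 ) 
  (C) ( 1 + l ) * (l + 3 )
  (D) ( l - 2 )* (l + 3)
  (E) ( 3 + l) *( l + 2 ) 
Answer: E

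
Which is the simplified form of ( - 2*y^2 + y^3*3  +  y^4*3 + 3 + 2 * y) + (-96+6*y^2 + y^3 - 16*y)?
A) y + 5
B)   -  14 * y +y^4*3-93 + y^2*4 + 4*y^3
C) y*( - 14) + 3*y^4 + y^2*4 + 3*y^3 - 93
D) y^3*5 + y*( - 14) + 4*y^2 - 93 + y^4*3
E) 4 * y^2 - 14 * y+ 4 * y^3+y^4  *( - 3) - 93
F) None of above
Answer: B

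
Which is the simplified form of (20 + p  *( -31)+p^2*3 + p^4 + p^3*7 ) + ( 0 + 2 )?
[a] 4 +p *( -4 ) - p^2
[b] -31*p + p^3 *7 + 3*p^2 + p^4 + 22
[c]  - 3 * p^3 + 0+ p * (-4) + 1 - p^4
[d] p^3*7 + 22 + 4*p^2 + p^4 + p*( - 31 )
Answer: b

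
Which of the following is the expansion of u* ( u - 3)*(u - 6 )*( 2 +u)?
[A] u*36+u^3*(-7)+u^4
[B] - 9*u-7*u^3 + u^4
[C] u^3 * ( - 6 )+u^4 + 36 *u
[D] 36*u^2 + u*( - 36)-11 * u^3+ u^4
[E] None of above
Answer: A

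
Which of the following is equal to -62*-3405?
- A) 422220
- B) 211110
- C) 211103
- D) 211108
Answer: B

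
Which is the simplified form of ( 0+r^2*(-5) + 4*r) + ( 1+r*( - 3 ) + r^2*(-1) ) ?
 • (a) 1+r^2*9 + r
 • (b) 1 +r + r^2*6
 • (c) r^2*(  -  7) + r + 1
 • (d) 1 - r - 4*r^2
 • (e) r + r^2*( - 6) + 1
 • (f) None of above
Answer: e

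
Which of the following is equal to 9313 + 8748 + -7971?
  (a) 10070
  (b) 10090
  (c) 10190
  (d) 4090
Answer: b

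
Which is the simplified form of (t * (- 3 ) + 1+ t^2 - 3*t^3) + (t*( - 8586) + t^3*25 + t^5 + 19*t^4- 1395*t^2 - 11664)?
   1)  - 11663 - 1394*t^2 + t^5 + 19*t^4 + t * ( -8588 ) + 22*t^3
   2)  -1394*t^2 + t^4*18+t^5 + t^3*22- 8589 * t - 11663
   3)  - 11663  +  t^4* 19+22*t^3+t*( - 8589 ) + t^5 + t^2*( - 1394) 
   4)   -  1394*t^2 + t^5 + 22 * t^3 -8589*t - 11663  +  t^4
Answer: 3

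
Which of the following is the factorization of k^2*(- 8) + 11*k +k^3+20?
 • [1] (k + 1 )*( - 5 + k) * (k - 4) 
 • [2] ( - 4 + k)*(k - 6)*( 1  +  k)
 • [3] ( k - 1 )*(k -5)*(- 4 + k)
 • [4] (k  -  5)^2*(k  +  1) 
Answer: 1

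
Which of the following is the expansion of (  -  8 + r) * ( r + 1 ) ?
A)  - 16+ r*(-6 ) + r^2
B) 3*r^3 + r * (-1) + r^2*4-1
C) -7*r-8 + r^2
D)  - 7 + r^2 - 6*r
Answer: C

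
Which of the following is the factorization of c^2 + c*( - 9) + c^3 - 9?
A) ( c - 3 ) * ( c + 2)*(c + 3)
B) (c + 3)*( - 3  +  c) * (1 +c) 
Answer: B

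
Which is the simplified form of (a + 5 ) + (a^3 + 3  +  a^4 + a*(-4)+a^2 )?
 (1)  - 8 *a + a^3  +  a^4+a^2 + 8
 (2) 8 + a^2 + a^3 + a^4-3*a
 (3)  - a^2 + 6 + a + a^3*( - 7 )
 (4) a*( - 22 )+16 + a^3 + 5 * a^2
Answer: 2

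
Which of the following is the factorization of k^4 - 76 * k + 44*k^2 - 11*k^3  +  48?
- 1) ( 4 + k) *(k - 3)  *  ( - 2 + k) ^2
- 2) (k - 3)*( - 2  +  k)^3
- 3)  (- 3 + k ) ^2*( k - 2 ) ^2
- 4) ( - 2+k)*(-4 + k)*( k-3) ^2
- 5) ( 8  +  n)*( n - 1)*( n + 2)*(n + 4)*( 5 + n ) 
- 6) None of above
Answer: 6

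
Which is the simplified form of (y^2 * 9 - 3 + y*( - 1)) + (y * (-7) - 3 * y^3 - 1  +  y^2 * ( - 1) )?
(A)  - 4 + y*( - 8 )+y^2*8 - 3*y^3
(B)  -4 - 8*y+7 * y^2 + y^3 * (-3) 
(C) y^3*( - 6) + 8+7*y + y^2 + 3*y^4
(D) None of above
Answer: A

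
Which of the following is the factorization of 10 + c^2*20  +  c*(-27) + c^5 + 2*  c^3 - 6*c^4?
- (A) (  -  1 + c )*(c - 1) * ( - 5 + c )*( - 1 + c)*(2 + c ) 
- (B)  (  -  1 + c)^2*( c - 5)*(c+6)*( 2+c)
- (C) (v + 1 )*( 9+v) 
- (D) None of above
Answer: A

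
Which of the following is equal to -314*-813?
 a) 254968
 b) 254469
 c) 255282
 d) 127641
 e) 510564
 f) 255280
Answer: c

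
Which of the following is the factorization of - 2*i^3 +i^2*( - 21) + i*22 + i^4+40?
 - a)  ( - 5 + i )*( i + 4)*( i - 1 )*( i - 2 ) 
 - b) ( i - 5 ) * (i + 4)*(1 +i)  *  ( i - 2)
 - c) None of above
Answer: b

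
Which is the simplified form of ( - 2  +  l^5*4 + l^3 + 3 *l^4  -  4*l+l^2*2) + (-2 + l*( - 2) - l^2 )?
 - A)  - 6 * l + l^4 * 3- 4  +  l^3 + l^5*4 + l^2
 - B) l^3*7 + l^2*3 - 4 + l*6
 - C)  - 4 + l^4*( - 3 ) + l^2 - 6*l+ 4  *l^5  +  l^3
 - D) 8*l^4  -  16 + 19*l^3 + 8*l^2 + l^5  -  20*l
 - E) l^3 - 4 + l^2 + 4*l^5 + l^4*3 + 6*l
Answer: A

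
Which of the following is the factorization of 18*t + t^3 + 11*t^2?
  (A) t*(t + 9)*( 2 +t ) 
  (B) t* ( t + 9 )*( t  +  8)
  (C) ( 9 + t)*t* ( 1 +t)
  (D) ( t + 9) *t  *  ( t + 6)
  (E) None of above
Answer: A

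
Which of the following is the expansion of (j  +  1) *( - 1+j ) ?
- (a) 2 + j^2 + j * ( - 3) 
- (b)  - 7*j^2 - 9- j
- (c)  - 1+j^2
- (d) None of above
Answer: c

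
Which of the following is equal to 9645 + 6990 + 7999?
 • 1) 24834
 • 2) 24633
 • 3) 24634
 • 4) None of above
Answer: 3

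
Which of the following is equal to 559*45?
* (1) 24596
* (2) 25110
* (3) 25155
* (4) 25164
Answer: 3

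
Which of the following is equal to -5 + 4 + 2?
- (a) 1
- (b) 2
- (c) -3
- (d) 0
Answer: a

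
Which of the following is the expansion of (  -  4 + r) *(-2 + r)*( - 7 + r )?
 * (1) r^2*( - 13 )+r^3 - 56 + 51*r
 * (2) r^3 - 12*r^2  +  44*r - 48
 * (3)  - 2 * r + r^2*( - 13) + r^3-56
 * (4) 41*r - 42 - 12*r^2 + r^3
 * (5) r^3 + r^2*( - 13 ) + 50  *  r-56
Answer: 5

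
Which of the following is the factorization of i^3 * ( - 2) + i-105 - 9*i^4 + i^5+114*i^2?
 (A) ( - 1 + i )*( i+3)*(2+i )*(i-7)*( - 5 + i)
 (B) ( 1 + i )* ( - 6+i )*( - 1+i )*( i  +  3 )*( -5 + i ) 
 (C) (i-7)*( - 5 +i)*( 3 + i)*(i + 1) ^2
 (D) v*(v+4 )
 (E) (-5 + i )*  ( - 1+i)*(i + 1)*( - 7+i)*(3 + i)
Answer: E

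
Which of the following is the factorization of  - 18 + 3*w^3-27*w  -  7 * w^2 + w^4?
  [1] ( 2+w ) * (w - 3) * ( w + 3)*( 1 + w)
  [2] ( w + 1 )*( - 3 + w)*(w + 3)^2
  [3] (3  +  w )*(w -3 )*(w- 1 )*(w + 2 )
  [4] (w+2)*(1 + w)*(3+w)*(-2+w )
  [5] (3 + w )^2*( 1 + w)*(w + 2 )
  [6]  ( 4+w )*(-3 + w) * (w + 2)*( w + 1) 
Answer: 1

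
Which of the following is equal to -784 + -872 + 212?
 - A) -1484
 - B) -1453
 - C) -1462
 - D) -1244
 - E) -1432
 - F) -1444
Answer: F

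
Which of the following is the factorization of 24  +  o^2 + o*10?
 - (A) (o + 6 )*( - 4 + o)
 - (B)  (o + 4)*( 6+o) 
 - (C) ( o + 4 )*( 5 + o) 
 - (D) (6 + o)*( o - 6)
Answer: B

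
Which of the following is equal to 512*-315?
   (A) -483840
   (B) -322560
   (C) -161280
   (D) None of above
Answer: C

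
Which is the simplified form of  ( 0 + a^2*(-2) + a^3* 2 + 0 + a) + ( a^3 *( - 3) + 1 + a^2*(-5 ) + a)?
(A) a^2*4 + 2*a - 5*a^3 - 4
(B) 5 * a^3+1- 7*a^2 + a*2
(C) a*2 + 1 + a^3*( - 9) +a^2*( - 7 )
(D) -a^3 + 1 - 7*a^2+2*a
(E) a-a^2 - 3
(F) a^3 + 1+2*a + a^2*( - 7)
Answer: D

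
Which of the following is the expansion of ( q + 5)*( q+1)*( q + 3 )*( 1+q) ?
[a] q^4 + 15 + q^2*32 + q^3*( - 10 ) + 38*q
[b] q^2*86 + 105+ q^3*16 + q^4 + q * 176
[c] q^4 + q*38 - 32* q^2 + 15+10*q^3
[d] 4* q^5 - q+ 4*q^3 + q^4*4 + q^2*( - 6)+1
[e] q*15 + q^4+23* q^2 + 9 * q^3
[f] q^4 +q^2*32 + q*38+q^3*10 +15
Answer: f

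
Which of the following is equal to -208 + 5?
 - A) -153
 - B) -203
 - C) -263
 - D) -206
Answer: B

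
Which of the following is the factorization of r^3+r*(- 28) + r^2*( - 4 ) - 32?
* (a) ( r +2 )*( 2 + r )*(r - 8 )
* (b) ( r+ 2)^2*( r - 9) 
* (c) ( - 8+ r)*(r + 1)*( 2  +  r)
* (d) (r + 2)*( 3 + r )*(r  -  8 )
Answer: a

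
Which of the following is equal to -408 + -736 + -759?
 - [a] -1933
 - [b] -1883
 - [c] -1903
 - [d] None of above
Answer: c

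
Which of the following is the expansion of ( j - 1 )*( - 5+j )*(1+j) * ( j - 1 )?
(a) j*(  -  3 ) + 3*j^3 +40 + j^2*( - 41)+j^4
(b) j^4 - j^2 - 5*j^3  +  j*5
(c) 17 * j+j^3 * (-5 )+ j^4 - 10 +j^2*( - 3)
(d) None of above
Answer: d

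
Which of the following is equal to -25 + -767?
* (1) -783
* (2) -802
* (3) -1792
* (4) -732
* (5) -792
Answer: 5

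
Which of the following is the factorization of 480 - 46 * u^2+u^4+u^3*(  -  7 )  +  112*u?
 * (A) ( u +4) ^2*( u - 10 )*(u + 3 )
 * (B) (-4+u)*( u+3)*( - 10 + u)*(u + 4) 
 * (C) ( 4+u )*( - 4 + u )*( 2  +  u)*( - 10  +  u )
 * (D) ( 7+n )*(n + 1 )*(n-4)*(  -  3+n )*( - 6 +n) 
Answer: B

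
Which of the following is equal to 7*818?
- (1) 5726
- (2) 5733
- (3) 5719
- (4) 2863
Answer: 1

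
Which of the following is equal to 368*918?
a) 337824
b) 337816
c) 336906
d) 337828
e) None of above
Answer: a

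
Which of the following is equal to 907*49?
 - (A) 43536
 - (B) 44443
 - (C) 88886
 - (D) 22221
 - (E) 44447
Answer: B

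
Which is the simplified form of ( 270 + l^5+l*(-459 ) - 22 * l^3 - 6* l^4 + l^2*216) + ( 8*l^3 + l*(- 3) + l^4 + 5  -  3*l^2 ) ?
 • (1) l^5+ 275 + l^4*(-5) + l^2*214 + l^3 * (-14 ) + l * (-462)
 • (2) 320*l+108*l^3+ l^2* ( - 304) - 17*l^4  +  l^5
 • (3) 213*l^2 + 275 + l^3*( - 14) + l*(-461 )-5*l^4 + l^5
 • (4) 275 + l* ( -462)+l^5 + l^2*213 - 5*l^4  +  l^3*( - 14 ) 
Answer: 4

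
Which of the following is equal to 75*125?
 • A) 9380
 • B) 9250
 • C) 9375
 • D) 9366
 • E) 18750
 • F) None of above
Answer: C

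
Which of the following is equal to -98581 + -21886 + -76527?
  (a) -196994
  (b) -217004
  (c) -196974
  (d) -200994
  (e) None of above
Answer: a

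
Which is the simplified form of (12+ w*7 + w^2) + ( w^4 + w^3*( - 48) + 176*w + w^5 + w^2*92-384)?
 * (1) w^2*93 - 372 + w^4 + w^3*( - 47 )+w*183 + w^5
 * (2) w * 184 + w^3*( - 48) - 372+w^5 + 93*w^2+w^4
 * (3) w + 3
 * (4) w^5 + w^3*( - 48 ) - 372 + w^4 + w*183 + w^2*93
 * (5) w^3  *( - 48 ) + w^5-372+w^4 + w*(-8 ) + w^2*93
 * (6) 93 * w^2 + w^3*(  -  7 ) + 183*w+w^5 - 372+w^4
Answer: 4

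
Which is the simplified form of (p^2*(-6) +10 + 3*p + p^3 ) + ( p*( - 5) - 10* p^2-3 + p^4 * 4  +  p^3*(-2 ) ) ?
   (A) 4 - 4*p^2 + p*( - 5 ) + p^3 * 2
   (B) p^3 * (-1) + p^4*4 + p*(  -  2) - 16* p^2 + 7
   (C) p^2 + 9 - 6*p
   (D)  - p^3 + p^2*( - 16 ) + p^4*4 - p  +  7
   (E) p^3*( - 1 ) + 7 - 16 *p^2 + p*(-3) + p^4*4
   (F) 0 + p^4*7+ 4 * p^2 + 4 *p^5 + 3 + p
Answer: B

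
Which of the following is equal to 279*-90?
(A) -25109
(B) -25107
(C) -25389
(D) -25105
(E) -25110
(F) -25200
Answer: E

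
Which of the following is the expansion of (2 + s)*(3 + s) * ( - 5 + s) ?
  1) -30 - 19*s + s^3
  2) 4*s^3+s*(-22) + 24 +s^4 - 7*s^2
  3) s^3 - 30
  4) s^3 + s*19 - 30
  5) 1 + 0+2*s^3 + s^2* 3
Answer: 1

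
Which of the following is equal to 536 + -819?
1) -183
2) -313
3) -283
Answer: 3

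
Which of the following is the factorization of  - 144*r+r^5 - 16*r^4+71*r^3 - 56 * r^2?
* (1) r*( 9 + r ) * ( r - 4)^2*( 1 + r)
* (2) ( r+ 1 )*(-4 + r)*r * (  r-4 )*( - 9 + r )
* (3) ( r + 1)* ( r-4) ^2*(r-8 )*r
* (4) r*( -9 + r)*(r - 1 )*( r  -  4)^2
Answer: 2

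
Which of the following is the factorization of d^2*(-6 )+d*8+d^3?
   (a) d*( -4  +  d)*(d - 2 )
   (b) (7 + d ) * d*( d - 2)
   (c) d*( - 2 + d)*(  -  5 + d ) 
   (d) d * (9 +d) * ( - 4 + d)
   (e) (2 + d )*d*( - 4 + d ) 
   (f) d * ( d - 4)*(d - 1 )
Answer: a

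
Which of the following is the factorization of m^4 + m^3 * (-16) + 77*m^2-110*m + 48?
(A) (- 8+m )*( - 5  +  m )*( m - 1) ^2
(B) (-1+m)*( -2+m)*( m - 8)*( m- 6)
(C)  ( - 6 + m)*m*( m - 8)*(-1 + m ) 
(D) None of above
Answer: D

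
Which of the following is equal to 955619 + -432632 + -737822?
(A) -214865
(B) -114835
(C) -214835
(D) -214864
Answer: C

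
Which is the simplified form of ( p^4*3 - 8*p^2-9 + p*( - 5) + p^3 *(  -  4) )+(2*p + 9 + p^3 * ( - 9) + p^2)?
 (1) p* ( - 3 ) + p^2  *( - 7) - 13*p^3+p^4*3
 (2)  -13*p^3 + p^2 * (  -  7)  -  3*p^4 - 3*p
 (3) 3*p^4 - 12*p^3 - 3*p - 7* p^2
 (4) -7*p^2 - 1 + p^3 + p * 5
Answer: 1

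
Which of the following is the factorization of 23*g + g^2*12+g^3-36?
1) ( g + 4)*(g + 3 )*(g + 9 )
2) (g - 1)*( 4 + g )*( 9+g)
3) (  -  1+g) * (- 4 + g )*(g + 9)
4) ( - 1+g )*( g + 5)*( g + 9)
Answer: 2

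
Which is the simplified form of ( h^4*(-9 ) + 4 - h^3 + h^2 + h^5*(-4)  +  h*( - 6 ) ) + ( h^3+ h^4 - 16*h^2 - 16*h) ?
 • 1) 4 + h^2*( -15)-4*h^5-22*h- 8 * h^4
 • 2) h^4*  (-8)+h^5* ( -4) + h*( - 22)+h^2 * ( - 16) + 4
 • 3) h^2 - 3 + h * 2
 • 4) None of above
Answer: 1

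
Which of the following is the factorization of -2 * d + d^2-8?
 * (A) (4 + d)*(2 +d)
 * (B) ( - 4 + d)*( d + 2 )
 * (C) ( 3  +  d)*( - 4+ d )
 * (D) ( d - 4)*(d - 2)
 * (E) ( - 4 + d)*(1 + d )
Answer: B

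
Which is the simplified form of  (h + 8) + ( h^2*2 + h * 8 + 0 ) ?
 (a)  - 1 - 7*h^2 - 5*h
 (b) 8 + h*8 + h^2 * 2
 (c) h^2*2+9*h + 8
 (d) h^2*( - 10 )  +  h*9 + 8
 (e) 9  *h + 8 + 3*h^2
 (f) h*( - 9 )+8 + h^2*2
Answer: c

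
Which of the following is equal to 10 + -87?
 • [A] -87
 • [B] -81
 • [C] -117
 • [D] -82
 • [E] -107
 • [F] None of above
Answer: F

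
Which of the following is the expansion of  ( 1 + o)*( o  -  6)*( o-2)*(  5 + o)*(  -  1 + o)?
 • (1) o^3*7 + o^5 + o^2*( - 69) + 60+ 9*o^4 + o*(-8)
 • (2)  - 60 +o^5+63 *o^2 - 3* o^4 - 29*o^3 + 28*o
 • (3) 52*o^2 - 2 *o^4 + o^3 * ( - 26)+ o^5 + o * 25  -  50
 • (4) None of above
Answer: 2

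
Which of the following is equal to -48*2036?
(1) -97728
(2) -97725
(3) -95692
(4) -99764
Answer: 1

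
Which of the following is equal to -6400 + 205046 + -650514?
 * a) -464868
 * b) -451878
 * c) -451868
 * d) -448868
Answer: c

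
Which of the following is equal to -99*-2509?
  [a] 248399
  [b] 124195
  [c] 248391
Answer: c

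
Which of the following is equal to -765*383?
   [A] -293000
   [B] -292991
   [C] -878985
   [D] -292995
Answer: D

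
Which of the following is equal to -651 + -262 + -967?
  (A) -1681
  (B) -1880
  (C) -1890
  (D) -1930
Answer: B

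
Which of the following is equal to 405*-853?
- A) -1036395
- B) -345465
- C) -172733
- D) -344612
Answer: B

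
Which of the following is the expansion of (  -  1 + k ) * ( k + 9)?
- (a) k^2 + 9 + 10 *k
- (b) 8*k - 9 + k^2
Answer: b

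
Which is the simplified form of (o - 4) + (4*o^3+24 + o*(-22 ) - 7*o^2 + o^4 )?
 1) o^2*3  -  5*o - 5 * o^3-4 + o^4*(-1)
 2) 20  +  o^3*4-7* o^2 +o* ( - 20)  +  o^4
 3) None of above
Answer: 3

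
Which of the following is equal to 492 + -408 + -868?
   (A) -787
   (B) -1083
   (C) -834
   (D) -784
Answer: D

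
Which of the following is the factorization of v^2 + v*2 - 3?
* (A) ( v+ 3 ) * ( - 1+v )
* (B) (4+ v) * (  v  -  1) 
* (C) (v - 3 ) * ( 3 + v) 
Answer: A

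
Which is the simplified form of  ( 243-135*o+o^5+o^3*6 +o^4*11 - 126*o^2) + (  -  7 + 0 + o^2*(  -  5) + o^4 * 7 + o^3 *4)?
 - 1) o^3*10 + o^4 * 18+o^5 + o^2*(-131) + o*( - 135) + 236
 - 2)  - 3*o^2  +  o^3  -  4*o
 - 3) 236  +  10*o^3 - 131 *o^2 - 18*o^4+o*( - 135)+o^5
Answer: 1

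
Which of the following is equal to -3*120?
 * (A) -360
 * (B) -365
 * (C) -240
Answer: A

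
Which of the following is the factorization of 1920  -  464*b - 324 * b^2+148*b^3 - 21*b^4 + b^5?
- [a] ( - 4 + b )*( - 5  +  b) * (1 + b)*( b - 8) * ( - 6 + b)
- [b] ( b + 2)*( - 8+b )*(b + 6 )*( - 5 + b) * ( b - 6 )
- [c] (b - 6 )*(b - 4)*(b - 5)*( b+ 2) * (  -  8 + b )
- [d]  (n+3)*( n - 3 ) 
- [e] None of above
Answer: c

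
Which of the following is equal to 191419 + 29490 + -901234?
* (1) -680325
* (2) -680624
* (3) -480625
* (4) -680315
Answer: 1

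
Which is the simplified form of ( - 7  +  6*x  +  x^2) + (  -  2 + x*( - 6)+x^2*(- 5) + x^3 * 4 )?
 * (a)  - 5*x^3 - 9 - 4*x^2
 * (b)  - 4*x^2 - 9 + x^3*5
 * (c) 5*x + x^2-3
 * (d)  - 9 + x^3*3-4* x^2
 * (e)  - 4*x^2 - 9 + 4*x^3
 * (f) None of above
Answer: e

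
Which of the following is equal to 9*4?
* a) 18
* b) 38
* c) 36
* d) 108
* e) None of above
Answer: c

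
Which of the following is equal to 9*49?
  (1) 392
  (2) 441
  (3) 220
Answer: 2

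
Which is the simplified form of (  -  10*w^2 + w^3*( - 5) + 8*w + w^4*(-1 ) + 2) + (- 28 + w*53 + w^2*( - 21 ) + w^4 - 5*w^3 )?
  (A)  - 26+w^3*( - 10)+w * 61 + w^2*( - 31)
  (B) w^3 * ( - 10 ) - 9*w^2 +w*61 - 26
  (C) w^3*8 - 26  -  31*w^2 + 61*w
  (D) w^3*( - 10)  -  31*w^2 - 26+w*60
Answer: A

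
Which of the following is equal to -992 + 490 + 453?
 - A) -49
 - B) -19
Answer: A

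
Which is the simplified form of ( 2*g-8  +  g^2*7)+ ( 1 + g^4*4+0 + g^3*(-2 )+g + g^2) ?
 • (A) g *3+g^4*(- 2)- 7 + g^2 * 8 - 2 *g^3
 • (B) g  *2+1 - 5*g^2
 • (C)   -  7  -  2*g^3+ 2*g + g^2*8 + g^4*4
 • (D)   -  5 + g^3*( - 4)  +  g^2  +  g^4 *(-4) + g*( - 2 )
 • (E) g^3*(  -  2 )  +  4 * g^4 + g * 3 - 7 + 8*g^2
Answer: E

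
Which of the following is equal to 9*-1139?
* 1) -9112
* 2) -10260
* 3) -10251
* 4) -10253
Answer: 3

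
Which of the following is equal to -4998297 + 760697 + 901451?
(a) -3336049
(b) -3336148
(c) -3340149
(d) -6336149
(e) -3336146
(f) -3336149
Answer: f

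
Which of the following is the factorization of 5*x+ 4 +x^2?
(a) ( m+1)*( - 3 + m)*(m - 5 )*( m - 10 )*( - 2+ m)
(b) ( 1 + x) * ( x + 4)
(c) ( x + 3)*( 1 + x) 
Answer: b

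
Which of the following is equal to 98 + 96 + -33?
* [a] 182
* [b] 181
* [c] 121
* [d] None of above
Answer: d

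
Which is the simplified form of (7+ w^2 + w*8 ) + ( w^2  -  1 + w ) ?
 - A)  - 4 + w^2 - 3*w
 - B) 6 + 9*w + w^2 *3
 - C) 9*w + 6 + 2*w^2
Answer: C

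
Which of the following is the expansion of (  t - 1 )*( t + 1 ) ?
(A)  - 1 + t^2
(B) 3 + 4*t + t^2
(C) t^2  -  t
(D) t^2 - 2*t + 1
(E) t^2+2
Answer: A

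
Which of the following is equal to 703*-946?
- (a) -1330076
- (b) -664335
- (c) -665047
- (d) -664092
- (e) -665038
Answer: e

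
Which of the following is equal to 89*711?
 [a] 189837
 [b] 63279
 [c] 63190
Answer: b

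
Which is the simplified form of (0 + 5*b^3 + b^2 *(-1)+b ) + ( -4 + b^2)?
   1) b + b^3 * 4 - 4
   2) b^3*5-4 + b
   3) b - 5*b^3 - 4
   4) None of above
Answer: 2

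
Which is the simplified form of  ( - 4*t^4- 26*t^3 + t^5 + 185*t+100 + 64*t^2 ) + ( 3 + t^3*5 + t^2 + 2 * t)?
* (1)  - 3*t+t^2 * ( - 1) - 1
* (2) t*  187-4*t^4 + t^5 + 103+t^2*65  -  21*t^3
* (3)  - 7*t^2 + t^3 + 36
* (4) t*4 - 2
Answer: 2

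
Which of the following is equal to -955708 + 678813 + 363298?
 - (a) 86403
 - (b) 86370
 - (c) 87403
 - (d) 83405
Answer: a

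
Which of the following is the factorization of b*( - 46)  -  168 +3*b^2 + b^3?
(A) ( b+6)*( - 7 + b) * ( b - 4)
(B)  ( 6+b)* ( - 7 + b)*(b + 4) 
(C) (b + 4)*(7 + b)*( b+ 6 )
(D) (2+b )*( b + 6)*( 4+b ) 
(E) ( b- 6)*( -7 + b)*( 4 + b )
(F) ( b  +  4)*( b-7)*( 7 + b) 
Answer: B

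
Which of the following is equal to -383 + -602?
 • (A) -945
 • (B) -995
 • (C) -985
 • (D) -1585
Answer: C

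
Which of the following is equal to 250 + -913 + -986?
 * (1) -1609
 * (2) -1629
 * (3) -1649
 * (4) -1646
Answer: 3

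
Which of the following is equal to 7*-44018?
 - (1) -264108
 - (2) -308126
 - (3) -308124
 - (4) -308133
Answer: 2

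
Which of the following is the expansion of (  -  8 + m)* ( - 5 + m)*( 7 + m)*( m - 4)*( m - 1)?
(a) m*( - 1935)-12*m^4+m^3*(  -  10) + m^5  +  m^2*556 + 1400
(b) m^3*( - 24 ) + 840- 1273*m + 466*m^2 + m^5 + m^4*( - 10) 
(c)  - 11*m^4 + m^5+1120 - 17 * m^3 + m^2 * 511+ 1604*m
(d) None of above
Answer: d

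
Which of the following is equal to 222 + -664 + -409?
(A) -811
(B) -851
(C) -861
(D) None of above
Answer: B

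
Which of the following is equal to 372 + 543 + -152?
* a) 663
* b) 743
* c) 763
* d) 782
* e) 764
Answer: c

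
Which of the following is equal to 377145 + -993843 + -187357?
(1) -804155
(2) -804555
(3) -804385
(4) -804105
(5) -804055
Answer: 5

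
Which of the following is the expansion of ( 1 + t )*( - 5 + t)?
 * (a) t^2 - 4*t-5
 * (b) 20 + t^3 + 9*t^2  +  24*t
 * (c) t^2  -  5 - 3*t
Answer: a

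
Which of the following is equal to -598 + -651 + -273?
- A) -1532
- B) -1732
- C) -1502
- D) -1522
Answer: D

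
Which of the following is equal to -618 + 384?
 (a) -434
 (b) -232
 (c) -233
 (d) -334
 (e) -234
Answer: e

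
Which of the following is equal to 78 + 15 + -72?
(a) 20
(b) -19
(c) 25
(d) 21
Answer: d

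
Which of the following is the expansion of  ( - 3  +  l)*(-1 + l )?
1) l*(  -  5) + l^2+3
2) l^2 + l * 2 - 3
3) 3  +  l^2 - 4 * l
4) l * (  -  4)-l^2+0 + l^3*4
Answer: 3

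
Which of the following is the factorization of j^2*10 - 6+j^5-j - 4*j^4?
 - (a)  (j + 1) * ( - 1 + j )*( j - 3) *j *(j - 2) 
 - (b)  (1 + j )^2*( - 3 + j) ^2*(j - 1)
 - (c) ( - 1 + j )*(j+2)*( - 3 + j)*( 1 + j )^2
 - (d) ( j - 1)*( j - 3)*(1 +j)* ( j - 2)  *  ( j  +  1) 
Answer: d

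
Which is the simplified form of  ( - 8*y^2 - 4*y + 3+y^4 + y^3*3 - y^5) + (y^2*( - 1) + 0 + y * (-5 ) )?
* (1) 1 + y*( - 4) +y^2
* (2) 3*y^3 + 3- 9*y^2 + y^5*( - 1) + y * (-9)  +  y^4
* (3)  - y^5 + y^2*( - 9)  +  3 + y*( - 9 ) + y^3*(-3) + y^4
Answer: 2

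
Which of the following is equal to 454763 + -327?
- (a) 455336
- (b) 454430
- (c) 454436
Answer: c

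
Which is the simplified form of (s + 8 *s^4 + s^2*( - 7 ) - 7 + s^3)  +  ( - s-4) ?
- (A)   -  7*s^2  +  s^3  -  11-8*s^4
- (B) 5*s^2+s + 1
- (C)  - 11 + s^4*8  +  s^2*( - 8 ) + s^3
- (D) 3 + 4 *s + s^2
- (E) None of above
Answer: E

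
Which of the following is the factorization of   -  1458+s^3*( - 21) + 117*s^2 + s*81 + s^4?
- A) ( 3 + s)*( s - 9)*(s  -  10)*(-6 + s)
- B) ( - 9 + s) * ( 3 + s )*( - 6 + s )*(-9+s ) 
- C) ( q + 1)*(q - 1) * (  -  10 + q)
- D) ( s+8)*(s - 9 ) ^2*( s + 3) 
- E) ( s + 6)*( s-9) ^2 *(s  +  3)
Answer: B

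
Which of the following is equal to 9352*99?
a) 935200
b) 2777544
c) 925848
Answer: c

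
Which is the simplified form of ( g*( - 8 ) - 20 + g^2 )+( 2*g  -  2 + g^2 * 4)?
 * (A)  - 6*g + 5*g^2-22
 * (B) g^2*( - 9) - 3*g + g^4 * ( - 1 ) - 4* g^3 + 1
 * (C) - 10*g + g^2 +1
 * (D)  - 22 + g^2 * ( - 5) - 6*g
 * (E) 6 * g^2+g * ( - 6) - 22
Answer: A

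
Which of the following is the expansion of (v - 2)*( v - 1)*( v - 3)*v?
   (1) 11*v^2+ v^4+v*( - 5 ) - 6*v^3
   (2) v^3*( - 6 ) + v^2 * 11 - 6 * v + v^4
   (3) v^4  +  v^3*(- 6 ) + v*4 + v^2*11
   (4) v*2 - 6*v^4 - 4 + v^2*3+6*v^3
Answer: 2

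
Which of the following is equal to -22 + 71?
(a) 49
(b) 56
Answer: a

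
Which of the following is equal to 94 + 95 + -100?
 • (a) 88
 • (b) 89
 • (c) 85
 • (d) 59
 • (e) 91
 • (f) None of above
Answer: b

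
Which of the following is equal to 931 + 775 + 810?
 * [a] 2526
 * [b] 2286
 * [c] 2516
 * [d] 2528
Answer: c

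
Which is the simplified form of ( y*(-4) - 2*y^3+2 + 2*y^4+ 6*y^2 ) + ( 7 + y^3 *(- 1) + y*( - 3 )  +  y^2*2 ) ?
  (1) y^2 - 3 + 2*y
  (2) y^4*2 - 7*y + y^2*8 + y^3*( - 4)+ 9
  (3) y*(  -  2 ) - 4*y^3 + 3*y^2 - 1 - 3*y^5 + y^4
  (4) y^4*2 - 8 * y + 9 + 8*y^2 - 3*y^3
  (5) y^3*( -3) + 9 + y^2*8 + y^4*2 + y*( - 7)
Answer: 5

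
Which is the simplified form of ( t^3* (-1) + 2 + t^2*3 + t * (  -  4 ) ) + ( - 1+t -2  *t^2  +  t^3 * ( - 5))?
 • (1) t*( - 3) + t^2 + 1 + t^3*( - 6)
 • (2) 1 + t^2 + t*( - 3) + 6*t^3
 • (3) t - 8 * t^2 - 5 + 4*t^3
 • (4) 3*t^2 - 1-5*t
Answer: 1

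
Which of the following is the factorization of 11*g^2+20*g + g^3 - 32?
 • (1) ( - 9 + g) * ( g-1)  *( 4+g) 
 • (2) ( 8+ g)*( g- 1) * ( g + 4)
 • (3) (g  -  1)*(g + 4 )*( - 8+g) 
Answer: 2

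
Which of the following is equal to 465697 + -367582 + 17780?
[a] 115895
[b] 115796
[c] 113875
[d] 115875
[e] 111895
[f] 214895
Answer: a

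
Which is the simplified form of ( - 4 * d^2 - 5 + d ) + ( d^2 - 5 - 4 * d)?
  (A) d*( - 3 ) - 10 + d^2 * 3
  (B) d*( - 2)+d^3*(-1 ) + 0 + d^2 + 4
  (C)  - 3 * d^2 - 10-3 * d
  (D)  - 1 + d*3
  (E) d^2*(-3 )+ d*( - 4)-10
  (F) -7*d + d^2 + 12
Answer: C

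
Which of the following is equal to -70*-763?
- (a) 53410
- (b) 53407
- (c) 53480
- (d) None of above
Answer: a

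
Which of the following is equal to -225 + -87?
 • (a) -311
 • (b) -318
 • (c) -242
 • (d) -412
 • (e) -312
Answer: e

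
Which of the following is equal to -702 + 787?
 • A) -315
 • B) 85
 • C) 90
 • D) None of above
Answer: B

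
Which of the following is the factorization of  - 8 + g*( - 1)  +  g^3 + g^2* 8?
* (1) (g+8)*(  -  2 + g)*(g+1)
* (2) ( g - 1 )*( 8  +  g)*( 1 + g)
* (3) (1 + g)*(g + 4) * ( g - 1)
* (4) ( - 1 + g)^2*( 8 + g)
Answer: 2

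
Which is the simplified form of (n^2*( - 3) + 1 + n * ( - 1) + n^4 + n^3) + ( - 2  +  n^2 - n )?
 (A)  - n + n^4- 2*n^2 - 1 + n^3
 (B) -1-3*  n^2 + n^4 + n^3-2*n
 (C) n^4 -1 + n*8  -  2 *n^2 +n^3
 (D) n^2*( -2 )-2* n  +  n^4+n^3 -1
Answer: D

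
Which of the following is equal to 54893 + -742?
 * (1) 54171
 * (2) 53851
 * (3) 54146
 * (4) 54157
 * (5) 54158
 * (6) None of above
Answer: 6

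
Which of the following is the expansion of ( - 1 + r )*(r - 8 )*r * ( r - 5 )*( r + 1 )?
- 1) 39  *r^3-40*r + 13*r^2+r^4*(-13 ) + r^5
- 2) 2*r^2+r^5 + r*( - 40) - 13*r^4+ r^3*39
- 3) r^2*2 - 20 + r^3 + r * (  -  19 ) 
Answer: 1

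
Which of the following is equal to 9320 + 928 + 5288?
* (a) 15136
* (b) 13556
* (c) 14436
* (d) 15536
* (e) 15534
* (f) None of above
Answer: d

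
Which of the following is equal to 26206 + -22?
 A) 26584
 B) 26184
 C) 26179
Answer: B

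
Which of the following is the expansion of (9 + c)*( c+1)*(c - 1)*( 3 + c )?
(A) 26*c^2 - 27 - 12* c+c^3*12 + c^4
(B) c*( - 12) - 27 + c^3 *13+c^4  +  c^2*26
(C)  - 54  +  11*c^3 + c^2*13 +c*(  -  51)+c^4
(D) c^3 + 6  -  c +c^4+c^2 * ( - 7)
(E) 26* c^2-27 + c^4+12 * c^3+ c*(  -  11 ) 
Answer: A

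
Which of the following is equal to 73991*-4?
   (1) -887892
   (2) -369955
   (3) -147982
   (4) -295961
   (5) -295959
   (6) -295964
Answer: 6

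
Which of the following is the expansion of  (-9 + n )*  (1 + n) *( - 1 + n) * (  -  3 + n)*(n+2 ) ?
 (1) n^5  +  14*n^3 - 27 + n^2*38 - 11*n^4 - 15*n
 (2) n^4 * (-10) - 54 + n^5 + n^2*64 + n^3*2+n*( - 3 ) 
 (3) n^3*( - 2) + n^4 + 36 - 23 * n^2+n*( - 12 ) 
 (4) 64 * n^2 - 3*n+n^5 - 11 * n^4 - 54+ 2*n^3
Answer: 2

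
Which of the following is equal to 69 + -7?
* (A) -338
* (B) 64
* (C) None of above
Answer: C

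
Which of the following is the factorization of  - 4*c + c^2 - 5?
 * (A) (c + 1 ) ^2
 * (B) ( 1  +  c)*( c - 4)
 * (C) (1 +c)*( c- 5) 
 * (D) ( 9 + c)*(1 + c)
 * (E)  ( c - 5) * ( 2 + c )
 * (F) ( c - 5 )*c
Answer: C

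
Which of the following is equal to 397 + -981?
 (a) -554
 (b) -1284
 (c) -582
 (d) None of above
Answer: d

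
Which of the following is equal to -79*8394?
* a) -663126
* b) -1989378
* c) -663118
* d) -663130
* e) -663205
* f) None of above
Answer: a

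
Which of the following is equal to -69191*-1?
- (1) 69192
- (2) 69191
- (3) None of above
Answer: 2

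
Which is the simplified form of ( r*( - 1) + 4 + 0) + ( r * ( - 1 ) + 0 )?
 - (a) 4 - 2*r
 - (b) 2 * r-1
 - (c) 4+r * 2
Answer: a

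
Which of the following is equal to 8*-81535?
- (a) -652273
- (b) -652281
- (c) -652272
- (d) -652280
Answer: d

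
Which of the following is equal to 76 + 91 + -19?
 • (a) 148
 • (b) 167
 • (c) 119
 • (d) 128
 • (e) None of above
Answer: a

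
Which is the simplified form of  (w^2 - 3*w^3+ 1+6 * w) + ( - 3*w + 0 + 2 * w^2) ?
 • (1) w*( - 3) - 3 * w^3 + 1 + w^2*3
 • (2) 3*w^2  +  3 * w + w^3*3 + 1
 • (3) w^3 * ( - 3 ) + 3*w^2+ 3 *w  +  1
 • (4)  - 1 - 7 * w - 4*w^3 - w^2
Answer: 3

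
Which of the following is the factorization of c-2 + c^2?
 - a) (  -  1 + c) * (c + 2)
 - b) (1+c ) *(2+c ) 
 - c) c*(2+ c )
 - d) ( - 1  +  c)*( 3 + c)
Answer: a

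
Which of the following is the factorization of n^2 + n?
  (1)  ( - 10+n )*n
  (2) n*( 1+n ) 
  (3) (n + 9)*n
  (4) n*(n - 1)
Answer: 2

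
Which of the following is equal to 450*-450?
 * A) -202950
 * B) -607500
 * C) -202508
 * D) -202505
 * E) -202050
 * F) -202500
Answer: F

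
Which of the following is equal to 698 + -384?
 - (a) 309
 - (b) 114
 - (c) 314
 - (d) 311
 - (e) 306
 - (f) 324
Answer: c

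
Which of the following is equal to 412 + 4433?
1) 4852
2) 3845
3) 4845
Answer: 3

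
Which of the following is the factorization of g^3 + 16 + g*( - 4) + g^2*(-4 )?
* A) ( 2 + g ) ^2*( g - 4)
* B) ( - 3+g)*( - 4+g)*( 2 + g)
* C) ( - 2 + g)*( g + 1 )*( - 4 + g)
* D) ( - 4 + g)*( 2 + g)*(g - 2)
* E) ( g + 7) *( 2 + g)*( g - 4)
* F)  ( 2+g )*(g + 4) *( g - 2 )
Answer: D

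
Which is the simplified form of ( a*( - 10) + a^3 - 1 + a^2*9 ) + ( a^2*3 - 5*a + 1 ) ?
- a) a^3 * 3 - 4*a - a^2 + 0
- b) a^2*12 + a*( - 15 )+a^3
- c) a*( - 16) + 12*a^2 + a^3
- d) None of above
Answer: b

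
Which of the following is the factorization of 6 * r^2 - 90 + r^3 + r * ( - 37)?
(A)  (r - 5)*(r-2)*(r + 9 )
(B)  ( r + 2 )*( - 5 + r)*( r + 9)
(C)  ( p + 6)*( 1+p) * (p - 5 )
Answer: B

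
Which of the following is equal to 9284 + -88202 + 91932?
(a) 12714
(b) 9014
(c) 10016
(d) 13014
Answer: d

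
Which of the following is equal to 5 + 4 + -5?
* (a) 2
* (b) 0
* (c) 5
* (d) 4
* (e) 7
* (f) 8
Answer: d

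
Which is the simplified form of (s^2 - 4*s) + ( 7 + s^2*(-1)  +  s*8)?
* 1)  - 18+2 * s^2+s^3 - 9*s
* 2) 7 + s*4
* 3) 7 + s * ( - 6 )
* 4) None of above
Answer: 2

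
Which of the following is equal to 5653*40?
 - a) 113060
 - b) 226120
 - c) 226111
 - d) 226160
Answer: b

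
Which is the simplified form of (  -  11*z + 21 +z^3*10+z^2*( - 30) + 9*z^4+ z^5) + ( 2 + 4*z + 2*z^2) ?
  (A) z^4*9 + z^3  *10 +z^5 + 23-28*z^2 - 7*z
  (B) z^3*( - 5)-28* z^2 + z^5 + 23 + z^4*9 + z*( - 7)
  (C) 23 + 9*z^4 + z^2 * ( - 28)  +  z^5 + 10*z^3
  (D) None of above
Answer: A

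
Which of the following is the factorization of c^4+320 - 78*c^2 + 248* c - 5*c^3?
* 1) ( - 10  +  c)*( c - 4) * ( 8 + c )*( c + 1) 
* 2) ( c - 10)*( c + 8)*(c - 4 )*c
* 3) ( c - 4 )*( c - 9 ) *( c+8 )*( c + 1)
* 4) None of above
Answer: 1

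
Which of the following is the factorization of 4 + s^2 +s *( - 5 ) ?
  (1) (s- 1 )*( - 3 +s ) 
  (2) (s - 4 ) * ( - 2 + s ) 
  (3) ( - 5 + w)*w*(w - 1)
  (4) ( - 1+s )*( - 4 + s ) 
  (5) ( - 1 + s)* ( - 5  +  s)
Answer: 4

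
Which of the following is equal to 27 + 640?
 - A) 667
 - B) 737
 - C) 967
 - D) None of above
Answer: A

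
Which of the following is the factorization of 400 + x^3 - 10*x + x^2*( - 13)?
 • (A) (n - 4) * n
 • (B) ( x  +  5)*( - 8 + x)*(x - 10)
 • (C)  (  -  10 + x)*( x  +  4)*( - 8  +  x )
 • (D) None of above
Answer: B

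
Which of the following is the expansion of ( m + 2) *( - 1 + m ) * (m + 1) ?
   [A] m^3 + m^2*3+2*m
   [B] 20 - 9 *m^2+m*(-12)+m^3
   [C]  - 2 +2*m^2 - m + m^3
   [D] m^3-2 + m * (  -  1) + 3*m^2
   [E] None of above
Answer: C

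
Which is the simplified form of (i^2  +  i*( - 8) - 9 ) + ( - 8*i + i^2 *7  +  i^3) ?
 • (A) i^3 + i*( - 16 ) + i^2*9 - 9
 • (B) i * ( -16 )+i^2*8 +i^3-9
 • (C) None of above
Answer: B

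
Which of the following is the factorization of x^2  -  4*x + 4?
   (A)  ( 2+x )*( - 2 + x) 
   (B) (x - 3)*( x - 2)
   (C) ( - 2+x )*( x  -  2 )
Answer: C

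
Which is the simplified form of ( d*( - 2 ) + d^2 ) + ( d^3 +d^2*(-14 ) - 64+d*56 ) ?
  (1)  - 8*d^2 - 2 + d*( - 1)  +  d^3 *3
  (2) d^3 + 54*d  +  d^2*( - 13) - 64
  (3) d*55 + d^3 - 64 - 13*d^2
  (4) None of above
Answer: 2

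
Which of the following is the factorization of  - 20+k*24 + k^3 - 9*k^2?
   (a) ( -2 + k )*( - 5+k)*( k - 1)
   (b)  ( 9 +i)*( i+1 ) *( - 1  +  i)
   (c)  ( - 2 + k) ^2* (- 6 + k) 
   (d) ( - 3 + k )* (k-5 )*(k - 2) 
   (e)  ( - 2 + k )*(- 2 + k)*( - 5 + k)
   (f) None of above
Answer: e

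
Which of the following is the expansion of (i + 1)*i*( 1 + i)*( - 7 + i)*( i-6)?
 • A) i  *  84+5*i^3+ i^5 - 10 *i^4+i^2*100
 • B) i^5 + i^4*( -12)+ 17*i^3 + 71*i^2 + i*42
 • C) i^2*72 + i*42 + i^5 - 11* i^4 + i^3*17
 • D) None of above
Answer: D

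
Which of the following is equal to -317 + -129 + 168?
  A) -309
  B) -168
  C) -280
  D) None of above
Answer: D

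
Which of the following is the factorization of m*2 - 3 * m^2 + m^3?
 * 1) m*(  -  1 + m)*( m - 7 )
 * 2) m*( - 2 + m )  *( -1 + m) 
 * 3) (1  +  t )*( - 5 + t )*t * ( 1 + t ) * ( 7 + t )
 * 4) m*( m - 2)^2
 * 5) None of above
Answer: 2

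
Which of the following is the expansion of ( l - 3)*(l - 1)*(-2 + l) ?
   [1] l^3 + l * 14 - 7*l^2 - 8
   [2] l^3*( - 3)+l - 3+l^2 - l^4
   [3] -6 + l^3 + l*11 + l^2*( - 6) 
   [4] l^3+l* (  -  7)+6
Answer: 3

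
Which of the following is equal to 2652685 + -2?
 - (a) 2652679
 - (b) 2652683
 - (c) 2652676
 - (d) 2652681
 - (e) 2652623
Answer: b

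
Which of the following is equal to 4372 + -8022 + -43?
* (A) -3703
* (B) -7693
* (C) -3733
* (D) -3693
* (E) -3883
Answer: D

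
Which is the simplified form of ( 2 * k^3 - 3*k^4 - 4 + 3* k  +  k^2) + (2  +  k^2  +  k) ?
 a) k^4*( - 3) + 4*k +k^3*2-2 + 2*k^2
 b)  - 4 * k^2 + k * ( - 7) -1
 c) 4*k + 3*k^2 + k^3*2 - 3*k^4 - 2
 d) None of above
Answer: a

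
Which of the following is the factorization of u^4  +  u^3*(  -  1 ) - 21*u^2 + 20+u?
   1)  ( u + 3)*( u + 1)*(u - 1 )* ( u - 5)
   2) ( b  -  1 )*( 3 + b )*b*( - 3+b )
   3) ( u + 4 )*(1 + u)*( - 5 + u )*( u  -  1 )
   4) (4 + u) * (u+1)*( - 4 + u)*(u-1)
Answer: 3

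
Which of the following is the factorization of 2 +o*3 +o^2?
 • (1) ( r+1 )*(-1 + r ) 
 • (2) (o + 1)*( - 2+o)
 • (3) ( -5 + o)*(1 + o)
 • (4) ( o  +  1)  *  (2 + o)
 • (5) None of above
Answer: 4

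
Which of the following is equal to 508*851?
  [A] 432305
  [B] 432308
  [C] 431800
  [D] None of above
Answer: B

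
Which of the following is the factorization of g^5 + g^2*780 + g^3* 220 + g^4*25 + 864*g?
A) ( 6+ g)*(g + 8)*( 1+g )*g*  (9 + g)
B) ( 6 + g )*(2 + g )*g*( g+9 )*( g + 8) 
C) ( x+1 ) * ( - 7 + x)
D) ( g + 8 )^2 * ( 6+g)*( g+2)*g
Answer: B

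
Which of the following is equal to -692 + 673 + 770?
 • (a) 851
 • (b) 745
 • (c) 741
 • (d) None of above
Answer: d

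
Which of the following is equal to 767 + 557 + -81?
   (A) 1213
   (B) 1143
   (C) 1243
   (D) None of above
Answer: C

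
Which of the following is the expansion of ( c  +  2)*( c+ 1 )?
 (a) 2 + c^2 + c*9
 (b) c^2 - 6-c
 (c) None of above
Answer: c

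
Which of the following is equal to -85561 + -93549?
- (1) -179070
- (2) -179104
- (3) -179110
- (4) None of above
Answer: 3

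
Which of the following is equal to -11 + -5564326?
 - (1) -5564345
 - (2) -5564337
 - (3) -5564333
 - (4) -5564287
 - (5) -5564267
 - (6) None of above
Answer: 2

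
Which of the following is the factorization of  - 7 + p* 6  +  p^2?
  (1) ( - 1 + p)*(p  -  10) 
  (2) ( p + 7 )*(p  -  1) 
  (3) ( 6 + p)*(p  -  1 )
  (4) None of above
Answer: 2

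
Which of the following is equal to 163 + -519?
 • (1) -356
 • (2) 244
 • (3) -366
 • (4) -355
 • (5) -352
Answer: 1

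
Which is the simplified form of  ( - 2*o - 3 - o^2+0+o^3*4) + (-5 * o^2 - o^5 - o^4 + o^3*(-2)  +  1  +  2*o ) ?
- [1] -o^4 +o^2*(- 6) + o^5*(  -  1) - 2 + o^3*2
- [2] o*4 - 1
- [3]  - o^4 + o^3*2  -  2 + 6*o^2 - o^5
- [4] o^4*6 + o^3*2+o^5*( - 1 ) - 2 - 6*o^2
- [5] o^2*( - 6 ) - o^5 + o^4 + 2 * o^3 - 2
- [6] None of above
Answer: 1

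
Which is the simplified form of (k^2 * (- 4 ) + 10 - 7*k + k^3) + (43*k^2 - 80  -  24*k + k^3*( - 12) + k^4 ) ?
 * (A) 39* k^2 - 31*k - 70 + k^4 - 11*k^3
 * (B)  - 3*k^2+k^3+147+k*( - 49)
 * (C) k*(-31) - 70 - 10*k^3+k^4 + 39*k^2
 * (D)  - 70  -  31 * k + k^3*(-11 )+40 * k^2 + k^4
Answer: A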